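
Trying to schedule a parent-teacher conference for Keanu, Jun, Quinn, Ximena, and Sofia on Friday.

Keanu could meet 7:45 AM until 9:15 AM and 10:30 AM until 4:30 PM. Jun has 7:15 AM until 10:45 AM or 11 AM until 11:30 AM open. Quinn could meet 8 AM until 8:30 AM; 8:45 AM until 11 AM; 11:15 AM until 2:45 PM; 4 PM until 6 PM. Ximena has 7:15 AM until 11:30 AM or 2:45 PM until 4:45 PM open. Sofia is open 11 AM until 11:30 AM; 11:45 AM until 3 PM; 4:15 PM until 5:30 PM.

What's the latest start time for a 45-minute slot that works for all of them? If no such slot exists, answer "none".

Keanu ∩ Jun: 07:45-09:15, 10:30-10:45, 11:00-11:30.
Keanu ∩ Jun ∩ Quinn: 08:00-08:30, 08:45-09:15, 10:30-10:45, 11:15-11:30.
Keanu ∩ Jun ∩ Quinn ∩ Ximena: 08:00-08:30, 08:45-09:15, 10:30-10:45, 11:15-11:30.
Keanu ∩ Jun ∩ Quinn ∩ Ximena ∩ Sofia: 11:15-11:30.
No common window is at least 45 minutes long.

none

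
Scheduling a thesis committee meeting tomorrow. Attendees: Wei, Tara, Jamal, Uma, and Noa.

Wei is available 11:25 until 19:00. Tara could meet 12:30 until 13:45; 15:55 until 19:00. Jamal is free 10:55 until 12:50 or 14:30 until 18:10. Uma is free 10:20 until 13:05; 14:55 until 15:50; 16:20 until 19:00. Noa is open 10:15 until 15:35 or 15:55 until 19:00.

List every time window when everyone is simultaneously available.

12:30-12:50, 16:20-18:10

Wei ∩ Tara: 12:30-13:45, 15:55-19:00.
Wei ∩ Tara ∩ Jamal: 12:30-12:50, 15:55-18:10.
Wei ∩ Tara ∩ Jamal ∩ Uma: 12:30-12:50, 16:20-18:10.
Wei ∩ Tara ∩ Jamal ∩ Uma ∩ Noa: 12:30-12:50, 16:20-18:10.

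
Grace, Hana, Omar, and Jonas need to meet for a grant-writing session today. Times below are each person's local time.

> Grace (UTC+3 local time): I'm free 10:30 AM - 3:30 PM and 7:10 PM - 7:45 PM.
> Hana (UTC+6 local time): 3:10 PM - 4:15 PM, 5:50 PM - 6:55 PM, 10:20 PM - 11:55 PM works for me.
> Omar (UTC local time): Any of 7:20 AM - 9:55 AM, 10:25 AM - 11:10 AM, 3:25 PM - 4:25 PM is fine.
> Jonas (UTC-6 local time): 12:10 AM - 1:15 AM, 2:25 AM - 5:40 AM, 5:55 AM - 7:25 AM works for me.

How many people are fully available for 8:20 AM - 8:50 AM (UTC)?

2

Grace in UTC: 07:30-12:30, 16:10-16:45 (subtract 3h to convert from UTC+3).
Hana in UTC: 09:10-10:15, 11:50-12:55, 16:20-17:55 (subtract 6h to convert from UTC+6).
Omar in UTC: 07:20-09:55, 10:25-11:10, 15:25-16:25.
Jonas in UTC: 06:10-07:15, 08:25-11:40, 11:55-13:25 (add 6h to convert from UTC-6).
Grace and Omar can make the full 08:20-08:50 slot — that's 2.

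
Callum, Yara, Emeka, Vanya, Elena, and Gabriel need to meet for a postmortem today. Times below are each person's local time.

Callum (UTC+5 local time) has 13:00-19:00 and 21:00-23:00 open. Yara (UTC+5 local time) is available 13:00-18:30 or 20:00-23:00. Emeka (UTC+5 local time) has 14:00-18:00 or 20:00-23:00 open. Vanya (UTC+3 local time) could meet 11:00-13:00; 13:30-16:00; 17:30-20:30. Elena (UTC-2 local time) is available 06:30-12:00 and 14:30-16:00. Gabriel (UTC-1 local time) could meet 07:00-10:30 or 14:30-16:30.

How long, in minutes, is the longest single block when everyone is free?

60

Callum in UTC: 08:00-14:00, 16:00-18:00 (subtract 5h to convert from UTC+5).
Yara in UTC: 08:00-13:30, 15:00-18:00 (subtract 5h to convert from UTC+5).
Emeka in UTC: 09:00-13:00, 15:00-18:00 (subtract 5h to convert from UTC+5).
Vanya in UTC: 08:00-10:00, 10:30-13:00, 14:30-17:30 (subtract 3h to convert from UTC+3).
Elena in UTC: 08:30-14:00, 16:30-18:00 (add 2h to convert from UTC-2).
Gabriel in UTC: 08:00-11:30, 15:30-17:30 (add 1h to convert from UTC-1).
Callum ∩ Yara: 08:00-13:30, 16:00-18:00.
Callum ∩ Yara ∩ Emeka: 09:00-13:00, 16:00-18:00.
Callum ∩ Yara ∩ Emeka ∩ Vanya: 09:00-10:00, 10:30-13:00, 16:00-17:30.
Callum ∩ Yara ∩ Emeka ∩ Vanya ∩ Elena: 09:00-10:00, 10:30-13:00, 16:30-17:30.
Callum ∩ Yara ∩ Emeka ∩ Vanya ∩ Elena ∩ Gabriel: 09:00-10:00, 10:30-11:30, 16:30-17:30.
Those are the intersection windows.
The longest is 09:00-10:00 at 60 minutes.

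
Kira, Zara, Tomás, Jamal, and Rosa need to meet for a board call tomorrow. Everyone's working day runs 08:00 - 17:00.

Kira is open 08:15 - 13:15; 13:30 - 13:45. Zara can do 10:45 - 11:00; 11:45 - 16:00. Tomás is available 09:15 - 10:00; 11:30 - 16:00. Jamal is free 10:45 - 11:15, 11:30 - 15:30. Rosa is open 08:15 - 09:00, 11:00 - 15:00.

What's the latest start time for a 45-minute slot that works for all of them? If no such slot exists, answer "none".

Kira ∩ Zara: 10:45-11:00, 11:45-13:15, 13:30-13:45.
Kira ∩ Zara ∩ Tomás: 11:45-13:15, 13:30-13:45.
Kira ∩ Zara ∩ Tomás ∩ Jamal: 11:45-13:15, 13:30-13:45.
Kira ∩ Zara ∩ Tomás ∩ Jamal ∩ Rosa: 11:45-13:15, 13:30-13:45.
So the common availability across everyone is 11:45-13:15, 13:30-13:45.
The last common window of at least 45 minutes is 11:45-13:15; a 45-minute meeting can start as late as 12:30 and still end by 13:15.

12:30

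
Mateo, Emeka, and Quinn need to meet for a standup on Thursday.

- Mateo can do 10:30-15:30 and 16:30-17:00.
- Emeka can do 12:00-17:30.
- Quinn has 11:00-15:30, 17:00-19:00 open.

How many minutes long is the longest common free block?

Mateo ∩ Emeka: 12:00-15:30, 16:30-17:00.
Mateo ∩ Emeka ∩ Quinn: 12:00-15:30.
The longest is 12:00-15:30 at 210 minutes.

210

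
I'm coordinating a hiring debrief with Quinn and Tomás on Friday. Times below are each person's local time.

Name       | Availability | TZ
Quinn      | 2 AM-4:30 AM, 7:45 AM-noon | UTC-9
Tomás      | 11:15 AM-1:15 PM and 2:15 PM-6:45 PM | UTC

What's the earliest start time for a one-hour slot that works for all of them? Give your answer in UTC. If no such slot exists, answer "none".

Quinn in UTC: 11:00-13:30, 16:45-21:00 (add 9h to convert from UTC-9).
Tomás in UTC: 11:15-13:15, 14:15-18:45.
Quinn ∩ Tomás: 11:15-13:15, 16:45-18:45.
So the common availability across everyone is 11:15-13:15, 16:45-18:45.
The first common window of at least 60 minutes is 11:15-13:15, so the earliest start is 11:15.

11:15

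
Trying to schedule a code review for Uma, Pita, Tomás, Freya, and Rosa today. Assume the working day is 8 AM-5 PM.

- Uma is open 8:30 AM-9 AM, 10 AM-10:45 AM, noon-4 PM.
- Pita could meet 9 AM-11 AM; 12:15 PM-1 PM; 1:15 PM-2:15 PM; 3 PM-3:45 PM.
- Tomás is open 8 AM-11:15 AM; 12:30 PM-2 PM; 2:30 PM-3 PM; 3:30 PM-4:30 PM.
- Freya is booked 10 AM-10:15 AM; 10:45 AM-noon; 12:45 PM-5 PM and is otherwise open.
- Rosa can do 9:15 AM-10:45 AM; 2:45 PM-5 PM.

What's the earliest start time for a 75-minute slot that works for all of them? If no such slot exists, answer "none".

none

Uma free: 08:30-09:00, 10:00-10:45, 12:00-16:00.
Pita free: 09:00-11:00, 12:15-13:00, 13:15-14:15, 15:00-15:45.
Tomás free: 08:00-11:15, 12:30-14:00, 14:30-15:00, 15:30-16:30.
Freya free: 08:00-10:00, 10:15-10:45, 12:00-12:45 (invert busy blocks within the working day).
Rosa free: 09:15-10:45, 14:45-17:00.
Uma ∩ Pita: 10:00-10:45, 12:15-13:00, 13:15-14:15, 15:00-15:45.
Uma ∩ Pita ∩ Tomás: 10:00-10:45, 12:30-13:00, 13:15-14:00, 15:30-15:45.
Uma ∩ Pita ∩ Tomás ∩ Freya: 10:15-10:45, 12:30-12:45.
Uma ∩ Pita ∩ Tomás ∩ Freya ∩ Rosa: 10:15-10:45.
So the common availability across everyone is 10:15-10:45.
No common window is at least 75 minutes long.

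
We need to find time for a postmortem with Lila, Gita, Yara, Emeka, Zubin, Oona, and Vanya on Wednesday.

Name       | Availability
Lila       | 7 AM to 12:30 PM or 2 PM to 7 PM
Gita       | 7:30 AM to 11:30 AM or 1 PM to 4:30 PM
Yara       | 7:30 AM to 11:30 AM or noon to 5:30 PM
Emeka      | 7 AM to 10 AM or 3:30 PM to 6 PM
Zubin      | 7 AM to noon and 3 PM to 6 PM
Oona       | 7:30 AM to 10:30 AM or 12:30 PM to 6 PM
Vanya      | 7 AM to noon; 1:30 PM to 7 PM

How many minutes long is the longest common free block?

150

Lila ∩ Gita: 07:30-11:30, 14:00-16:30.
Lila ∩ Gita ∩ Yara: 07:30-11:30, 14:00-16:30.
Lila ∩ Gita ∩ Yara ∩ Emeka: 07:30-10:00, 15:30-16:30.
Lila ∩ Gita ∩ Yara ∩ Emeka ∩ Zubin: 07:30-10:00, 15:30-16:30.
Lila ∩ Gita ∩ Yara ∩ Emeka ∩ Zubin ∩ Oona: 07:30-10:00, 15:30-16:30.
Lila ∩ Gita ∩ Yara ∩ Emeka ∩ Zubin ∩ Oona ∩ Vanya: 07:30-10:00, 15:30-16:30.
The longest is 07:30-10:00 at 150 minutes.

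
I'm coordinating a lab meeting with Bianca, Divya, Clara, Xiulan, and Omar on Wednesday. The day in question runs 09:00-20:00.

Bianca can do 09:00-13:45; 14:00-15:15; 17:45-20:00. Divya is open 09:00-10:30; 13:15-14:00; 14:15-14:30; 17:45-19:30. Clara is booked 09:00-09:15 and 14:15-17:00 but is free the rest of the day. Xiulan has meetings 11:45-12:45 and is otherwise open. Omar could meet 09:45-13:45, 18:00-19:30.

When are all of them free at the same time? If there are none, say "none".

Bianca free: 09:00-13:45, 14:00-15:15, 17:45-20:00.
Divya free: 09:00-10:30, 13:15-14:00, 14:15-14:30, 17:45-19:30.
Clara free: 09:15-14:15, 17:00-20:00 (invert busy blocks within the working day).
Xiulan free: 09:00-11:45, 12:45-20:00 (invert busy blocks within the working day).
Omar free: 09:45-13:45, 18:00-19:30.
Bianca ∩ Divya: 09:00-10:30, 13:15-13:45, 14:15-14:30, 17:45-19:30.
Bianca ∩ Divya ∩ Clara: 09:15-10:30, 13:15-13:45, 17:45-19:30.
Bianca ∩ Divya ∩ Clara ∩ Xiulan: 09:15-10:30, 13:15-13:45, 17:45-19:30.
Bianca ∩ Divya ∩ Clara ∩ Xiulan ∩ Omar: 09:45-10:30, 13:15-13:45, 18:00-19:30.
Those are the intersection windows.

09:45-10:30, 13:15-13:45, 18:00-19:30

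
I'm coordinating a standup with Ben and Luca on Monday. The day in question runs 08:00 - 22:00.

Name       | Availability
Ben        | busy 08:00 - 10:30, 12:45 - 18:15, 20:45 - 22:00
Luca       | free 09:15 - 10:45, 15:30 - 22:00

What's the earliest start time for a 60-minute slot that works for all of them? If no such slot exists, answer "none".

18:15

Ben free: 10:30-12:45, 18:15-20:45 (invert busy blocks within the working day).
Luca free: 09:15-10:45, 15:30-22:00.
Ben ∩ Luca: 10:30-10:45, 18:15-20:45.
Those are the intersection windows.
The first common window of at least 60 minutes is 18:15-20:45, so the earliest start is 18:15.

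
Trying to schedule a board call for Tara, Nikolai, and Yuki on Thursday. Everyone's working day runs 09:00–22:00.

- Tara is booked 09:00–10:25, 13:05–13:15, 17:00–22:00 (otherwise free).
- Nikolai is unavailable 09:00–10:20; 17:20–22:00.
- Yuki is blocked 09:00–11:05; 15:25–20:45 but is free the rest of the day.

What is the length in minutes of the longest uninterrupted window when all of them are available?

Tara free: 10:25-13:05, 13:15-17:00 (invert busy blocks within the working day).
Nikolai free: 10:20-17:20 (invert busy blocks within the working day).
Yuki free: 11:05-15:25, 20:45-22:00 (invert busy blocks within the working day).
Tara ∩ Nikolai: 10:25-13:05, 13:15-17:00.
Tara ∩ Nikolai ∩ Yuki: 11:05-13:05, 13:15-15:25.
The longest is 13:15-15:25 at 130 minutes.

130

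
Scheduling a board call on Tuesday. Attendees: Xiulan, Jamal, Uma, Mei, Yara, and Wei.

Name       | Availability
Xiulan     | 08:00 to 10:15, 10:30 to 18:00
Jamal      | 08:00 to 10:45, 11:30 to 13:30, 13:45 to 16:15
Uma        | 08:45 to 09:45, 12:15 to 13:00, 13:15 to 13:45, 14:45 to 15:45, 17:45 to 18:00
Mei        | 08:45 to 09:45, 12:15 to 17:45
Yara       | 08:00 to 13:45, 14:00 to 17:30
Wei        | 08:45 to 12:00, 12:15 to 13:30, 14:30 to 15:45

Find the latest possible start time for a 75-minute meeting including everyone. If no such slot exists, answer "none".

none

Xiulan ∩ Jamal: 08:00-10:15, 10:30-10:45, 11:30-13:30, 13:45-16:15.
Xiulan ∩ Jamal ∩ Uma: 08:45-09:45, 12:15-13:00, 13:15-13:30, 14:45-15:45.
Xiulan ∩ Jamal ∩ Uma ∩ Mei: 08:45-09:45, 12:15-13:00, 13:15-13:30, 14:45-15:45.
Xiulan ∩ Jamal ∩ Uma ∩ Mei ∩ Yara: 08:45-09:45, 12:15-13:00, 13:15-13:30, 14:45-15:45.
Xiulan ∩ Jamal ∩ Uma ∩ Mei ∩ Yara ∩ Wei: 08:45-09:45, 12:15-13:00, 13:15-13:30, 14:45-15:45.
No common window is at least 75 minutes long.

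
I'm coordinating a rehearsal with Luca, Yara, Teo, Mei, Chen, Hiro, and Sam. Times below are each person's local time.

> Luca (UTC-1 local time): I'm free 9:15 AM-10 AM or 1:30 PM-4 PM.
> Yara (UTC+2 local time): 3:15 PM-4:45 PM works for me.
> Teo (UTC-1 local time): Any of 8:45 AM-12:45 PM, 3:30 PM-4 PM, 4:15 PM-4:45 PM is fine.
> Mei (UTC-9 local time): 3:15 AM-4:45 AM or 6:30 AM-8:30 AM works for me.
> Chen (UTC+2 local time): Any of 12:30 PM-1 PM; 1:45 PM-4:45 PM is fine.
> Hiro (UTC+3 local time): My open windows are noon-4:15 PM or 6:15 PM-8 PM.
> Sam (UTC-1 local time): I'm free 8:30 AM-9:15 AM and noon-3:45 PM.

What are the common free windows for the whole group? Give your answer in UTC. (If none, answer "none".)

Luca in UTC: 10:15-11:00, 14:30-17:00 (add 1h to convert from UTC-1).
Yara in UTC: 13:15-14:45 (subtract 2h to convert from UTC+2).
Teo in UTC: 09:45-13:45, 16:30-17:00, 17:15-17:45 (add 1h to convert from UTC-1).
Mei in UTC: 12:15-13:45, 15:30-17:30 (add 9h to convert from UTC-9).
Chen in UTC: 10:30-11:00, 11:45-14:45 (subtract 2h to convert from UTC+2).
Hiro in UTC: 09:00-13:15, 15:15-17:00 (subtract 3h to convert from UTC+3).
Sam in UTC: 09:30-10:15, 13:00-16:45 (add 1h to convert from UTC-1).
Luca ∩ Yara: 14:30-14:45.
Luca ∩ Yara ∩ Teo: ∅.
Luca ∩ Yara ∩ Teo ∩ Mei: ∅.
Luca ∩ Yara ∩ Teo ∩ Mei ∩ Chen: ∅.
Luca ∩ Yara ∩ Teo ∩ Mei ∩ Chen ∩ Hiro: ∅.
Luca ∩ Yara ∩ Teo ∩ Mei ∩ Chen ∩ Hiro ∩ Sam: ∅.
There is no time when everyone is free.

none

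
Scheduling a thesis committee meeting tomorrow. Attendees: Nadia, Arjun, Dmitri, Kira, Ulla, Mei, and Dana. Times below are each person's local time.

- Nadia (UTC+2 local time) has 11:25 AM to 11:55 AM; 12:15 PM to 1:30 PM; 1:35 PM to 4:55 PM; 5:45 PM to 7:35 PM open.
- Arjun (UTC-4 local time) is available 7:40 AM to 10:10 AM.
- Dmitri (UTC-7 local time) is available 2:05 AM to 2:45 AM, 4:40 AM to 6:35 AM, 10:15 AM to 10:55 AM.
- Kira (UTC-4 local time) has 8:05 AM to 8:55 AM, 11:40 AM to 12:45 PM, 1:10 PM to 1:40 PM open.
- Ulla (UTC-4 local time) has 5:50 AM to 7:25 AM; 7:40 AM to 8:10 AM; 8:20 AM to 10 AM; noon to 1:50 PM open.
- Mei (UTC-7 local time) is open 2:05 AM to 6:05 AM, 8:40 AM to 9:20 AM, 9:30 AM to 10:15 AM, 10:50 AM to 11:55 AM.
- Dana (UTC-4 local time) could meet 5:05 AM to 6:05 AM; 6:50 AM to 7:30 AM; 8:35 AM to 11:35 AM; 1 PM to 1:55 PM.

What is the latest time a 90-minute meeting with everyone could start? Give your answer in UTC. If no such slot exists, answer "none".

none

Nadia in UTC: 09:25-09:55, 10:15-11:30, 11:35-14:55, 15:45-17:35 (subtract 2h to convert from UTC+2).
Arjun in UTC: 11:40-14:10 (add 4h to convert from UTC-4).
Dmitri in UTC: 09:05-09:45, 11:40-13:35, 17:15-17:55 (add 7h to convert from UTC-7).
Kira in UTC: 12:05-12:55, 15:40-16:45, 17:10-17:40 (add 4h to convert from UTC-4).
Ulla in UTC: 09:50-11:25, 11:40-12:10, 12:20-14:00, 16:00-17:50 (add 4h to convert from UTC-4).
Mei in UTC: 09:05-13:05, 15:40-16:20, 16:30-17:15, 17:50-18:55 (add 7h to convert from UTC-7).
Dana in UTC: 09:05-10:05, 10:50-11:30, 12:35-15:35, 17:00-17:55 (add 4h to convert from UTC-4).
Nadia ∩ Arjun: 11:40-14:10.
Nadia ∩ Arjun ∩ Dmitri: 11:40-13:35.
Nadia ∩ Arjun ∩ Dmitri ∩ Kira: 12:05-12:55.
Nadia ∩ Arjun ∩ Dmitri ∩ Kira ∩ Ulla: 12:05-12:10, 12:20-12:55.
Nadia ∩ Arjun ∩ Dmitri ∩ Kira ∩ Ulla ∩ Mei: 12:05-12:10, 12:20-12:55.
Nadia ∩ Arjun ∩ Dmitri ∩ Kira ∩ Ulla ∩ Mei ∩ Dana: 12:35-12:55.
No common window is at least 90 minutes long.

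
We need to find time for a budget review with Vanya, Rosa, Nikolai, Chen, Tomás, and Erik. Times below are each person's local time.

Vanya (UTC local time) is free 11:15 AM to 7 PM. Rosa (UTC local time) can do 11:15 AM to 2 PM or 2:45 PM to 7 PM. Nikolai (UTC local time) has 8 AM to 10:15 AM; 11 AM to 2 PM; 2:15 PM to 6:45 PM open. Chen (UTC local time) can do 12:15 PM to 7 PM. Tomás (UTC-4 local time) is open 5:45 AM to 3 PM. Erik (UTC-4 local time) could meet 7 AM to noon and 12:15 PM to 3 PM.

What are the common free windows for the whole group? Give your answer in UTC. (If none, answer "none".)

Vanya in UTC: 11:15-19:00.
Rosa in UTC: 11:15-14:00, 14:45-19:00.
Nikolai in UTC: 08:00-10:15, 11:00-14:00, 14:15-18:45.
Chen in UTC: 12:15-19:00.
Tomás in UTC: 09:45-19:00 (add 4h to convert from UTC-4).
Erik in UTC: 11:00-16:00, 16:15-19:00 (add 4h to convert from UTC-4).
Vanya ∩ Rosa: 11:15-14:00, 14:45-19:00.
Vanya ∩ Rosa ∩ Nikolai: 11:15-14:00, 14:45-18:45.
Vanya ∩ Rosa ∩ Nikolai ∩ Chen: 12:15-14:00, 14:45-18:45.
Vanya ∩ Rosa ∩ Nikolai ∩ Chen ∩ Tomás: 12:15-14:00, 14:45-18:45.
Vanya ∩ Rosa ∩ Nikolai ∩ Chen ∩ Tomás ∩ Erik: 12:15-14:00, 14:45-16:00, 16:15-18:45.

12:15-14:00, 14:45-16:00, 16:15-18:45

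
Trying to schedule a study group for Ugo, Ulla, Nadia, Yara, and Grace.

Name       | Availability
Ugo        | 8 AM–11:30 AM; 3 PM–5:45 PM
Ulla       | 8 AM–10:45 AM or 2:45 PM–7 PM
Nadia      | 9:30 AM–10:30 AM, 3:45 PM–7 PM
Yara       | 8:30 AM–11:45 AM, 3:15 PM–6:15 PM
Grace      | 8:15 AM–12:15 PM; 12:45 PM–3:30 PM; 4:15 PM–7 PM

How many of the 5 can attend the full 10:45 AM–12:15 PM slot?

Grace can make the full 10:45-12:15 slot — that's 1.

1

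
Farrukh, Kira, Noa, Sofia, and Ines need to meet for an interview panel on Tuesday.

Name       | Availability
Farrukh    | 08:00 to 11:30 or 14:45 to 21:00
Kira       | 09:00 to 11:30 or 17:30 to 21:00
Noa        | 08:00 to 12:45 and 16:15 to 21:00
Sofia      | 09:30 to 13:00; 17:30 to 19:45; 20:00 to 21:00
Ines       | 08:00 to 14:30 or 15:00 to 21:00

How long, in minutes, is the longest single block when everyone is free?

Farrukh ∩ Kira: 09:00-11:30, 17:30-21:00.
Farrukh ∩ Kira ∩ Noa: 09:00-11:30, 17:30-21:00.
Farrukh ∩ Kira ∩ Noa ∩ Sofia: 09:30-11:30, 17:30-19:45, 20:00-21:00.
Farrukh ∩ Kira ∩ Noa ∩ Sofia ∩ Ines: 09:30-11:30, 17:30-19:45, 20:00-21:00.
The longest is 17:30-19:45 at 135 minutes.

135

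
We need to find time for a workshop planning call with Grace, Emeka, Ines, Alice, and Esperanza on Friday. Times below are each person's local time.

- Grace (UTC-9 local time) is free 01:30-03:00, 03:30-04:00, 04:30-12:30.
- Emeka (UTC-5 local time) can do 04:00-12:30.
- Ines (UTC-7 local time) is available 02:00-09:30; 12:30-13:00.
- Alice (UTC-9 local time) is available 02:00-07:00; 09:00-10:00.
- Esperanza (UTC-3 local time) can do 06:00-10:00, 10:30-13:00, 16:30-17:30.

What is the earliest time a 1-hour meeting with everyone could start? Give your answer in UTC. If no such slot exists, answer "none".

Grace in UTC: 10:30-12:00, 12:30-13:00, 13:30-21:30 (add 9h to convert from UTC-9).
Emeka in UTC: 09:00-17:30 (add 5h to convert from UTC-5).
Ines in UTC: 09:00-16:30, 19:30-20:00 (add 7h to convert from UTC-7).
Alice in UTC: 11:00-16:00, 18:00-19:00 (add 9h to convert from UTC-9).
Esperanza in UTC: 09:00-13:00, 13:30-16:00, 19:30-20:30 (add 3h to convert from UTC-3).
Grace ∩ Emeka: 10:30-12:00, 12:30-13:00, 13:30-17:30.
Grace ∩ Emeka ∩ Ines: 10:30-12:00, 12:30-13:00, 13:30-16:30.
Grace ∩ Emeka ∩ Ines ∩ Alice: 11:00-12:00, 12:30-13:00, 13:30-16:00.
Grace ∩ Emeka ∩ Ines ∩ Alice ∩ Esperanza: 11:00-12:00, 12:30-13:00, 13:30-16:00.
Those are the intersection windows.
The first common window of at least 60 minutes is 11:00-12:00, so the earliest start is 11:00.

11:00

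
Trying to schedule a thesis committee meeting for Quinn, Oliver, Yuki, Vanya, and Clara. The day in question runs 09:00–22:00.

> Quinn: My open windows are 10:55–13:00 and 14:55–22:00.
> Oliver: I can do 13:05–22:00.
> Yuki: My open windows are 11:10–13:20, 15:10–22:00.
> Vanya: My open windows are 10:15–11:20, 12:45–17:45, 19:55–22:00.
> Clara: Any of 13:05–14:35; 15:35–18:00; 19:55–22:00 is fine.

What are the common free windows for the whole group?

Quinn ∩ Oliver: 14:55-22:00.
Quinn ∩ Oliver ∩ Yuki: 15:10-22:00.
Quinn ∩ Oliver ∩ Yuki ∩ Vanya: 15:10-17:45, 19:55-22:00.
Quinn ∩ Oliver ∩ Yuki ∩ Vanya ∩ Clara: 15:35-17:45, 19:55-22:00.
So the common availability across everyone is 15:35-17:45, 19:55-22:00.

15:35-17:45, 19:55-22:00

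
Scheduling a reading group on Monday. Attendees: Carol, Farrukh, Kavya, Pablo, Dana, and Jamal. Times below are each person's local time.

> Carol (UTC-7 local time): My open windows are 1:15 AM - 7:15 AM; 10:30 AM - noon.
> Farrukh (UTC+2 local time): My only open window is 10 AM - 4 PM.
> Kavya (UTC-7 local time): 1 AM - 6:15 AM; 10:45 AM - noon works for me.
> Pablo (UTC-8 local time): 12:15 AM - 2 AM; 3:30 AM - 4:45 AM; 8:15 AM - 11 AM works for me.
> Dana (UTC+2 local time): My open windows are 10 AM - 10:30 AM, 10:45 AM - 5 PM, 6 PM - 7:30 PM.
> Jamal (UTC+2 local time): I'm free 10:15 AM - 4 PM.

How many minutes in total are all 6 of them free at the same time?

Carol in UTC: 08:15-14:15, 17:30-19:00 (add 7h to convert from UTC-7).
Farrukh in UTC: 08:00-14:00 (subtract 2h to convert from UTC+2).
Kavya in UTC: 08:00-13:15, 17:45-19:00 (add 7h to convert from UTC-7).
Pablo in UTC: 08:15-10:00, 11:30-12:45, 16:15-19:00 (add 8h to convert from UTC-8).
Dana in UTC: 08:00-08:30, 08:45-15:00, 16:00-17:30 (subtract 2h to convert from UTC+2).
Jamal in UTC: 08:15-14:00 (subtract 2h to convert from UTC+2).
Carol ∩ Farrukh: 08:15-14:00.
Carol ∩ Farrukh ∩ Kavya: 08:15-13:15.
Carol ∩ Farrukh ∩ Kavya ∩ Pablo: 08:15-10:00, 11:30-12:45.
Carol ∩ Farrukh ∩ Kavya ∩ Pablo ∩ Dana: 08:15-08:30, 08:45-10:00, 11:30-12:45.
Carol ∩ Farrukh ∩ Kavya ∩ Pablo ∩ Dana ∩ Jamal: 08:15-08:30, 08:45-10:00, 11:30-12:45.
Summing the common windows: 15 + 75 + 75 = 165 minutes.

165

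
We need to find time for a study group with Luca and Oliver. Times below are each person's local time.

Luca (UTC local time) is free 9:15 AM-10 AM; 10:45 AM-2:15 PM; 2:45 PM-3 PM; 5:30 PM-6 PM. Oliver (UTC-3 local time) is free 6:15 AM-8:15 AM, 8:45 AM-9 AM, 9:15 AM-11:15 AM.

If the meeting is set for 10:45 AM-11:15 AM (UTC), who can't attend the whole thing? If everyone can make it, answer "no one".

Luca in UTC: 09:15-10:00, 10:45-14:15, 14:45-15:00, 17:30-18:00.
Oliver in UTC: 09:15-11:15, 11:45-12:00, 12:15-14:15 (add 3h to convert from UTC-3).
Luca: free for 10:45-11:15. Oliver: free for 10:45-11:15.

no one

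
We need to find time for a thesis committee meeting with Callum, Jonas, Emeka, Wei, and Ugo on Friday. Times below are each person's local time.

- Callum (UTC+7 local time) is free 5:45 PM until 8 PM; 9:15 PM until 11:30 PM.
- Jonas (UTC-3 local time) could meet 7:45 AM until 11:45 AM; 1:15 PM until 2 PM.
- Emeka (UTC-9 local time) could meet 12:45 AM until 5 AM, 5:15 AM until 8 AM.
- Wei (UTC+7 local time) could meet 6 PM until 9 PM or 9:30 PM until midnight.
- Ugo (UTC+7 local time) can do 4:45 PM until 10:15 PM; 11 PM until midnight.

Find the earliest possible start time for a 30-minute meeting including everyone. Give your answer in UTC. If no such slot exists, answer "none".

Callum in UTC: 10:45-13:00, 14:15-16:30 (subtract 7h to convert from UTC+7).
Jonas in UTC: 10:45-14:45, 16:15-17:00 (add 3h to convert from UTC-3).
Emeka in UTC: 09:45-14:00, 14:15-17:00 (add 9h to convert from UTC-9).
Wei in UTC: 11:00-14:00, 14:30-17:00 (subtract 7h to convert from UTC+7).
Ugo in UTC: 09:45-15:15, 16:00-17:00 (subtract 7h to convert from UTC+7).
Callum ∩ Jonas: 10:45-13:00, 14:15-14:45, 16:15-16:30.
Callum ∩ Jonas ∩ Emeka: 10:45-13:00, 14:15-14:45, 16:15-16:30.
Callum ∩ Jonas ∩ Emeka ∩ Wei: 11:00-13:00, 14:30-14:45, 16:15-16:30.
Callum ∩ Jonas ∩ Emeka ∩ Wei ∩ Ugo: 11:00-13:00, 14:30-14:45, 16:15-16:30.
The first common window of at least 30 minutes is 11:00-13:00, so the earliest start is 11:00.

11:00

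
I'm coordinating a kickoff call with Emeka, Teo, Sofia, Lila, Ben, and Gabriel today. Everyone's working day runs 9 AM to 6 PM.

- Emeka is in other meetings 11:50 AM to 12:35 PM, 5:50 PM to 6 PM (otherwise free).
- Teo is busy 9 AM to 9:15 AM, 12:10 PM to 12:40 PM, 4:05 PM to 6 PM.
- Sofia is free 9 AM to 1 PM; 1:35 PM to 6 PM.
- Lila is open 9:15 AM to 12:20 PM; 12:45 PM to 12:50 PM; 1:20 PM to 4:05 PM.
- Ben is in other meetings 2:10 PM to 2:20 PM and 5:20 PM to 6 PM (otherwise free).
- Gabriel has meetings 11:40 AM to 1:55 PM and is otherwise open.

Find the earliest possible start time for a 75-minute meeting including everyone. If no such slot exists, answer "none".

Emeka free: 09:00-11:50, 12:35-17:50 (invert busy blocks within the working day).
Teo free: 09:15-12:10, 12:40-16:05 (invert busy blocks within the working day).
Sofia free: 09:00-13:00, 13:35-18:00.
Lila free: 09:15-12:20, 12:45-12:50, 13:20-16:05.
Ben free: 09:00-14:10, 14:20-17:20 (invert busy blocks within the working day).
Gabriel free: 09:00-11:40, 13:55-18:00 (invert busy blocks within the working day).
Emeka ∩ Teo: 09:15-11:50, 12:40-16:05.
Emeka ∩ Teo ∩ Sofia: 09:15-11:50, 12:40-13:00, 13:35-16:05.
Emeka ∩ Teo ∩ Sofia ∩ Lila: 09:15-11:50, 12:45-12:50, 13:35-16:05.
Emeka ∩ Teo ∩ Sofia ∩ Lila ∩ Ben: 09:15-11:50, 12:45-12:50, 13:35-14:10, 14:20-16:05.
Emeka ∩ Teo ∩ Sofia ∩ Lila ∩ Ben ∩ Gabriel: 09:15-11:40, 13:55-14:10, 14:20-16:05.
The first common window of at least 75 minutes is 09:15-11:40, so the earliest start is 09:15.

09:15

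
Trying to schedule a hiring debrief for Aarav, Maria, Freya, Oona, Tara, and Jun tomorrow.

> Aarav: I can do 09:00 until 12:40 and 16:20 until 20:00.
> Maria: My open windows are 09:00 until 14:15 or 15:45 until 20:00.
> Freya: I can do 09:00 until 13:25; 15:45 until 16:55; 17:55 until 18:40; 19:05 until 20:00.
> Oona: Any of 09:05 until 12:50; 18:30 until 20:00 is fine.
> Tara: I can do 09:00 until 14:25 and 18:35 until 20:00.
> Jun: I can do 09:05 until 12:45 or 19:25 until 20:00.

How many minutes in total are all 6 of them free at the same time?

Aarav ∩ Maria: 09:00-12:40, 16:20-20:00.
Aarav ∩ Maria ∩ Freya: 09:00-12:40, 16:20-16:55, 17:55-18:40, 19:05-20:00.
Aarav ∩ Maria ∩ Freya ∩ Oona: 09:05-12:40, 18:30-18:40, 19:05-20:00.
Aarav ∩ Maria ∩ Freya ∩ Oona ∩ Tara: 09:05-12:40, 18:35-18:40, 19:05-20:00.
Aarav ∩ Maria ∩ Freya ∩ Oona ∩ Tara ∩ Jun: 09:05-12:40, 19:25-20:00.
So the common availability across everyone is 09:05-12:40, 19:25-20:00.
Summing the common windows: 215 + 35 = 250 minutes.

250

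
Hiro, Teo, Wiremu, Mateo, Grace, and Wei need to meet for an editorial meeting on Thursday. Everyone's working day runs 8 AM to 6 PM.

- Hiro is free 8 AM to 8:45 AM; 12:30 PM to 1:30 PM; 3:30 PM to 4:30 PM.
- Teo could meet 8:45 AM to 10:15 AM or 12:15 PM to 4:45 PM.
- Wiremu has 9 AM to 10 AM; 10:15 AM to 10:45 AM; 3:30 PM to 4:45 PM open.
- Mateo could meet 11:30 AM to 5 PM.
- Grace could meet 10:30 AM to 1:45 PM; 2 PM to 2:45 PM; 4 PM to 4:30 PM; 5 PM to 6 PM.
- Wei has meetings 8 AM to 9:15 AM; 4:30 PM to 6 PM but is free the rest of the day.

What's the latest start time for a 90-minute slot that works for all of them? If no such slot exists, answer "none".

none

Hiro free: 08:00-08:45, 12:30-13:30, 15:30-16:30.
Teo free: 08:45-10:15, 12:15-16:45.
Wiremu free: 09:00-10:00, 10:15-10:45, 15:30-16:45.
Mateo free: 11:30-17:00.
Grace free: 10:30-13:45, 14:00-14:45, 16:00-16:30, 17:00-18:00.
Wei free: 09:15-16:30 (invert busy blocks within the working day).
Hiro ∩ Teo: 12:30-13:30, 15:30-16:30.
Hiro ∩ Teo ∩ Wiremu: 15:30-16:30.
Hiro ∩ Teo ∩ Wiremu ∩ Mateo: 15:30-16:30.
Hiro ∩ Teo ∩ Wiremu ∩ Mateo ∩ Grace: 16:00-16:30.
Hiro ∩ Teo ∩ Wiremu ∩ Mateo ∩ Grace ∩ Wei: 16:00-16:30.
Those are the intersection windows.
No common window is at least 90 minutes long.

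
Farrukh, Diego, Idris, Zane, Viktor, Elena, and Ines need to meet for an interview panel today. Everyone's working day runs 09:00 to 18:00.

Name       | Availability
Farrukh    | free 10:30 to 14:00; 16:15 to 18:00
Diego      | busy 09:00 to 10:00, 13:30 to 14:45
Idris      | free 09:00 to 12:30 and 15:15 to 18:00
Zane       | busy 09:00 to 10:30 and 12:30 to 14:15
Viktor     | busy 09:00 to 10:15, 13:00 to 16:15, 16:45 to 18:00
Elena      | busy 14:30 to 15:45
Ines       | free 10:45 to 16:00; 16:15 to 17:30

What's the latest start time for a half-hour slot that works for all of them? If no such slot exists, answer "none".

Farrukh free: 10:30-14:00, 16:15-18:00.
Diego free: 10:00-13:30, 14:45-18:00 (invert busy blocks within the working day).
Idris free: 09:00-12:30, 15:15-18:00.
Zane free: 10:30-12:30, 14:15-18:00 (invert busy blocks within the working day).
Viktor free: 10:15-13:00, 16:15-16:45 (invert busy blocks within the working day).
Elena free: 09:00-14:30, 15:45-18:00 (invert busy blocks within the working day).
Ines free: 10:45-16:00, 16:15-17:30.
Farrukh ∩ Diego: 10:30-13:30, 16:15-18:00.
Farrukh ∩ Diego ∩ Idris: 10:30-12:30, 16:15-18:00.
Farrukh ∩ Diego ∩ Idris ∩ Zane: 10:30-12:30, 16:15-18:00.
Farrukh ∩ Diego ∩ Idris ∩ Zane ∩ Viktor: 10:30-12:30, 16:15-16:45.
Farrukh ∩ Diego ∩ Idris ∩ Zane ∩ Viktor ∩ Elena: 10:30-12:30, 16:15-16:45.
Farrukh ∩ Diego ∩ Idris ∩ Zane ∩ Viktor ∩ Elena ∩ Ines: 10:45-12:30, 16:15-16:45.
The last common window of at least 30 minutes is 16:15-16:45; a 30-minute meeting can start as late as 16:15 and still end by 16:45.

16:15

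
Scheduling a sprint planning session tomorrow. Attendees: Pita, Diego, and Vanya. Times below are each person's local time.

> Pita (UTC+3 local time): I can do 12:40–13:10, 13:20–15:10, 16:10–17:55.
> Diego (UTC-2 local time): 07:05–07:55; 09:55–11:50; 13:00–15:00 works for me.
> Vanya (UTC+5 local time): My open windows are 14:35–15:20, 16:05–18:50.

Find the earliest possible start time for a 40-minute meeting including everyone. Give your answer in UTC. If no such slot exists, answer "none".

Pita in UTC: 09:40-10:10, 10:20-12:10, 13:10-14:55 (subtract 3h to convert from UTC+3).
Diego in UTC: 09:05-09:55, 11:55-13:50, 15:00-17:00 (add 2h to convert from UTC-2).
Vanya in UTC: 09:35-10:20, 11:05-13:50 (subtract 5h to convert from UTC+5).
Pita ∩ Diego: 09:40-09:55, 11:55-12:10, 13:10-13:50.
Pita ∩ Diego ∩ Vanya: 09:40-09:55, 11:55-12:10, 13:10-13:50.
The first common window of at least 40 minutes is 13:10-13:50, so the earliest start is 13:10.

13:10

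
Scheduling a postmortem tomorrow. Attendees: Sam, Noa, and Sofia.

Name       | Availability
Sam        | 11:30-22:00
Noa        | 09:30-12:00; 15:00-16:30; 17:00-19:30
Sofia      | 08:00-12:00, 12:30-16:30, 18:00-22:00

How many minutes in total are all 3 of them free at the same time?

Sam ∩ Noa: 11:30-12:00, 15:00-16:30, 17:00-19:30.
Sam ∩ Noa ∩ Sofia: 11:30-12:00, 15:00-16:30, 18:00-19:30.
Those are the intersection windows.
Summing the common windows: 30 + 90 + 90 = 210 minutes.

210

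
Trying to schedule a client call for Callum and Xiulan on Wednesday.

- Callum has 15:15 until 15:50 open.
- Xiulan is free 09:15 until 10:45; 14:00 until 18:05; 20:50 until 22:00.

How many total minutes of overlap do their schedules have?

Callum ∩ Xiulan: 15:15-15:50.
That's a single block of 35 minutes.

35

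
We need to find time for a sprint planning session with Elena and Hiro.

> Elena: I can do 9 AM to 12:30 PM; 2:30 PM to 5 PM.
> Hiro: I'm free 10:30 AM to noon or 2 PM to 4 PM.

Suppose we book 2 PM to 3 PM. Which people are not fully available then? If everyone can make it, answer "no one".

Elena: not fully free for 14:00-15:00. Hiro: free for 14:00-15:00.

Elena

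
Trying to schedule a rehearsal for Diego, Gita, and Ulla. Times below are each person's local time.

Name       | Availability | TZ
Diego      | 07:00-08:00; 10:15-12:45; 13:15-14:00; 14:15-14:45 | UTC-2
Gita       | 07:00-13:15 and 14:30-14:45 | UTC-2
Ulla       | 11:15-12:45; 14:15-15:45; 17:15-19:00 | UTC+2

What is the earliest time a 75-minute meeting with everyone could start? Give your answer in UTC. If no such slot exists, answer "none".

Diego in UTC: 09:00-10:00, 12:15-14:45, 15:15-16:00, 16:15-16:45 (add 2h to convert from UTC-2).
Gita in UTC: 09:00-15:15, 16:30-16:45 (add 2h to convert from UTC-2).
Ulla in UTC: 09:15-10:45, 12:15-13:45, 15:15-17:00 (subtract 2h to convert from UTC+2).
Diego ∩ Gita: 09:00-10:00, 12:15-14:45, 16:30-16:45.
Diego ∩ Gita ∩ Ulla: 09:15-10:00, 12:15-13:45, 16:30-16:45.
Those are the intersection windows.
The first common window of at least 75 minutes is 12:15-13:45, so the earliest start is 12:15.

12:15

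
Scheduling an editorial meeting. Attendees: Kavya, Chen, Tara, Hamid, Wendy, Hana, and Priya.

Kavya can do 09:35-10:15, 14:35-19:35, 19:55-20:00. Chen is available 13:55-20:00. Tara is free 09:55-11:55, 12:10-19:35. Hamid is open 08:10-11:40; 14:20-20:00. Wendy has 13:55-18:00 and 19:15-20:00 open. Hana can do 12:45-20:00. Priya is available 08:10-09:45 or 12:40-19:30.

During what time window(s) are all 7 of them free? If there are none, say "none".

Kavya ∩ Chen: 14:35-19:35, 19:55-20:00.
Kavya ∩ Chen ∩ Tara: 14:35-19:35.
Kavya ∩ Chen ∩ Tara ∩ Hamid: 14:35-19:35.
Kavya ∩ Chen ∩ Tara ∩ Hamid ∩ Wendy: 14:35-18:00, 19:15-19:35.
Kavya ∩ Chen ∩ Tara ∩ Hamid ∩ Wendy ∩ Hana: 14:35-18:00, 19:15-19:35.
Kavya ∩ Chen ∩ Tara ∩ Hamid ∩ Wendy ∩ Hana ∩ Priya: 14:35-18:00, 19:15-19:30.

14:35-18:00, 19:15-19:30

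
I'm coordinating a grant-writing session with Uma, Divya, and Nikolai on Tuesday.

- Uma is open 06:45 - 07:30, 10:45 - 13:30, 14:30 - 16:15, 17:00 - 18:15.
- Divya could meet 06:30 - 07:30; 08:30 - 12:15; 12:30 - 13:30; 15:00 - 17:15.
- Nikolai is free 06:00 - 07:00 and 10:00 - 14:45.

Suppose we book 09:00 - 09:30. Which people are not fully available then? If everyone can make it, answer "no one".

Uma: not fully free for 09:00-09:30. Divya: free for 09:00-09:30. Nikolai: not fully free for 09:00-09:30.

Nikolai, Uma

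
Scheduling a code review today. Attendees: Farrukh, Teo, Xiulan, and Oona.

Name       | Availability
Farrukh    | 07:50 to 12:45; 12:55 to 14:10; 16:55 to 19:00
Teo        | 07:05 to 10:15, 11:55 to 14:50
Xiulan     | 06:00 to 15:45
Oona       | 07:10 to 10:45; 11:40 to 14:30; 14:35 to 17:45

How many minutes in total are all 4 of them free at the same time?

270

Farrukh ∩ Teo: 07:50-10:15, 11:55-12:45, 12:55-14:10.
Farrukh ∩ Teo ∩ Xiulan: 07:50-10:15, 11:55-12:45, 12:55-14:10.
Farrukh ∩ Teo ∩ Xiulan ∩ Oona: 07:50-10:15, 11:55-12:45, 12:55-14:10.
Summing the common windows: 145 + 50 + 75 = 270 minutes.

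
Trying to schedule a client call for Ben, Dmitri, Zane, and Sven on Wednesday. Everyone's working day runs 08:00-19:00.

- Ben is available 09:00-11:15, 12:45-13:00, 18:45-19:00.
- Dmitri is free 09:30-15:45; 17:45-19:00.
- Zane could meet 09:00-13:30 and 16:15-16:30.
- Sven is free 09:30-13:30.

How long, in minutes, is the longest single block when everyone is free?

105

Ben ∩ Dmitri: 09:30-11:15, 12:45-13:00, 18:45-19:00.
Ben ∩ Dmitri ∩ Zane: 09:30-11:15, 12:45-13:00.
Ben ∩ Dmitri ∩ Zane ∩ Sven: 09:30-11:15, 12:45-13:00.
So the common availability across everyone is 09:30-11:15, 12:45-13:00.
The longest is 09:30-11:15 at 105 minutes.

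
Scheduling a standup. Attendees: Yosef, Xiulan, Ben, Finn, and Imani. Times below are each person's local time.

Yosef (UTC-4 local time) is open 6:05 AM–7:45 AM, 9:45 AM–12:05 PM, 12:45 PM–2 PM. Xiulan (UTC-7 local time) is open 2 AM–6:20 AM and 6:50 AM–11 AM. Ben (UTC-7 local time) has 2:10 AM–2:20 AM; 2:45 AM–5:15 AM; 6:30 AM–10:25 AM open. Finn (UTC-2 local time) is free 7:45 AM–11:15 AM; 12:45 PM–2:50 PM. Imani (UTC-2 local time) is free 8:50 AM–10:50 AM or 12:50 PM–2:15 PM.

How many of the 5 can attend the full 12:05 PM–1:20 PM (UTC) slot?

1

Yosef in UTC: 10:05-11:45, 13:45-16:05, 16:45-18:00 (add 4h to convert from UTC-4).
Xiulan in UTC: 09:00-13:20, 13:50-18:00 (add 7h to convert from UTC-7).
Ben in UTC: 09:10-09:20, 09:45-12:15, 13:30-17:25 (add 7h to convert from UTC-7).
Finn in UTC: 09:45-13:15, 14:45-16:50 (add 2h to convert from UTC-2).
Imani in UTC: 10:50-12:50, 14:50-16:15 (add 2h to convert from UTC-2).
Xiulan can make the full 12:05-13:20 slot — that's 1.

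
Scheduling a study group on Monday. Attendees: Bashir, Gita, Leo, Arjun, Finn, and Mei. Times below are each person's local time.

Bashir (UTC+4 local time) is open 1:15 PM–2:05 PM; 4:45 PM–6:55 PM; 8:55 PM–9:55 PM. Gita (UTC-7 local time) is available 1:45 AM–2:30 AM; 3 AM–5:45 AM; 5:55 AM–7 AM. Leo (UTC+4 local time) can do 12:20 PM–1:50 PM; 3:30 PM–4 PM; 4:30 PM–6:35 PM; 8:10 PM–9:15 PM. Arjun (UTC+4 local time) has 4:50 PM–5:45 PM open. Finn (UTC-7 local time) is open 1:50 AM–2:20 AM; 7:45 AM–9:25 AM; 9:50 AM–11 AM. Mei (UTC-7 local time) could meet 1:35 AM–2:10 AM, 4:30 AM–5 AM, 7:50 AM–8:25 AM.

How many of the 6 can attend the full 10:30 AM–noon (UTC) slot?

Bashir in UTC: 09:15-10:05, 12:45-14:55, 16:55-17:55 (subtract 4h to convert from UTC+4).
Gita in UTC: 08:45-09:30, 10:00-12:45, 12:55-14:00 (add 7h to convert from UTC-7).
Leo in UTC: 08:20-09:50, 11:30-12:00, 12:30-14:35, 16:10-17:15 (subtract 4h to convert from UTC+4).
Arjun in UTC: 12:50-13:45 (subtract 4h to convert from UTC+4).
Finn in UTC: 08:50-09:20, 14:45-16:25, 16:50-18:00 (add 7h to convert from UTC-7).
Mei in UTC: 08:35-09:10, 11:30-12:00, 14:50-15:25 (add 7h to convert from UTC-7).
Gita can make the full 10:30-12:00 slot — that's 1.

1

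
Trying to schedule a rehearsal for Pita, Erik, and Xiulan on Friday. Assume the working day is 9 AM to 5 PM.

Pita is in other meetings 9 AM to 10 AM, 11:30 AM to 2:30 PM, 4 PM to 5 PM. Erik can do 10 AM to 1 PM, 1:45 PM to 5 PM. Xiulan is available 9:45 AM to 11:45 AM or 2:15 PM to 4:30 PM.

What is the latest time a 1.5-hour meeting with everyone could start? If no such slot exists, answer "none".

Pita free: 10:00-11:30, 14:30-16:00 (invert busy blocks within the working day).
Erik free: 10:00-13:00, 13:45-17:00.
Xiulan free: 09:45-11:45, 14:15-16:30.
Pita ∩ Erik: 10:00-11:30, 14:30-16:00.
Pita ∩ Erik ∩ Xiulan: 10:00-11:30, 14:30-16:00.
So the common availability across everyone is 10:00-11:30, 14:30-16:00.
The last common window of at least 90 minutes is 14:30-16:00; a 90-minute meeting can start as late as 14:30 and still end by 16:00.

14:30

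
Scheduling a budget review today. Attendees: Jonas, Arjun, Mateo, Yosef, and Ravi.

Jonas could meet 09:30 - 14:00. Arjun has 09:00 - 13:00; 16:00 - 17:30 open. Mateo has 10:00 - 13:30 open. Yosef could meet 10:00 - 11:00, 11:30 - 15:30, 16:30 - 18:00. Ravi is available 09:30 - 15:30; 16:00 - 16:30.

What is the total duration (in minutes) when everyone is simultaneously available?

Jonas ∩ Arjun: 09:30-13:00.
Jonas ∩ Arjun ∩ Mateo: 10:00-13:00.
Jonas ∩ Arjun ∩ Mateo ∩ Yosef: 10:00-11:00, 11:30-13:00.
Jonas ∩ Arjun ∩ Mateo ∩ Yosef ∩ Ravi: 10:00-11:00, 11:30-13:00.
Summing the common windows: 60 + 90 = 150 minutes.

150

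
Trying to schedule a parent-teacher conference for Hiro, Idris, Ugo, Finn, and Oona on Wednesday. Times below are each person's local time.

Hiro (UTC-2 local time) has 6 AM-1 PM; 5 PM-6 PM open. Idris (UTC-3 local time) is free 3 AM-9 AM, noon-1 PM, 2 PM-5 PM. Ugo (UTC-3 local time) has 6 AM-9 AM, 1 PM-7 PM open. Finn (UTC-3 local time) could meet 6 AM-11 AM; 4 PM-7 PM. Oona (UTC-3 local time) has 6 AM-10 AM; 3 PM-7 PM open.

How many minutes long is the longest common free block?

Hiro in UTC: 08:00-15:00, 19:00-20:00 (add 2h to convert from UTC-2).
Idris in UTC: 06:00-12:00, 15:00-16:00, 17:00-20:00 (add 3h to convert from UTC-3).
Ugo in UTC: 09:00-12:00, 16:00-22:00 (add 3h to convert from UTC-3).
Finn in UTC: 09:00-14:00, 19:00-22:00 (add 3h to convert from UTC-3).
Oona in UTC: 09:00-13:00, 18:00-22:00 (add 3h to convert from UTC-3).
Hiro ∩ Idris: 08:00-12:00, 19:00-20:00.
Hiro ∩ Idris ∩ Ugo: 09:00-12:00, 19:00-20:00.
Hiro ∩ Idris ∩ Ugo ∩ Finn: 09:00-12:00, 19:00-20:00.
Hiro ∩ Idris ∩ Ugo ∩ Finn ∩ Oona: 09:00-12:00, 19:00-20:00.
The longest is 09:00-12:00 at 180 minutes.

180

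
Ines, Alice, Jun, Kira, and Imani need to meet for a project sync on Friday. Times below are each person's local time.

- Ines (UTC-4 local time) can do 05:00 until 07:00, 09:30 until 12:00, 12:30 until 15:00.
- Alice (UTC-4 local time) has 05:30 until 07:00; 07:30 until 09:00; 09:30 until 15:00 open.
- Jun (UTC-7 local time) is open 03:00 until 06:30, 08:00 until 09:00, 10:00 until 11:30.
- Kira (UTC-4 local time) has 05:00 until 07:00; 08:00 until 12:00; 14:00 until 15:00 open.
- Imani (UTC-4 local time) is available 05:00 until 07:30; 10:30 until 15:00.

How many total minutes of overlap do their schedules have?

150

Ines in UTC: 09:00-11:00, 13:30-16:00, 16:30-19:00 (add 4h to convert from UTC-4).
Alice in UTC: 09:30-11:00, 11:30-13:00, 13:30-19:00 (add 4h to convert from UTC-4).
Jun in UTC: 10:00-13:30, 15:00-16:00, 17:00-18:30 (add 7h to convert from UTC-7).
Kira in UTC: 09:00-11:00, 12:00-16:00, 18:00-19:00 (add 4h to convert from UTC-4).
Imani in UTC: 09:00-11:30, 14:30-19:00 (add 4h to convert from UTC-4).
Ines ∩ Alice: 09:30-11:00, 13:30-16:00, 16:30-19:00.
Ines ∩ Alice ∩ Jun: 10:00-11:00, 15:00-16:00, 17:00-18:30.
Ines ∩ Alice ∩ Jun ∩ Kira: 10:00-11:00, 15:00-16:00, 18:00-18:30.
Ines ∩ Alice ∩ Jun ∩ Kira ∩ Imani: 10:00-11:00, 15:00-16:00, 18:00-18:30.
Summing the common windows: 60 + 60 + 30 = 150 minutes.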